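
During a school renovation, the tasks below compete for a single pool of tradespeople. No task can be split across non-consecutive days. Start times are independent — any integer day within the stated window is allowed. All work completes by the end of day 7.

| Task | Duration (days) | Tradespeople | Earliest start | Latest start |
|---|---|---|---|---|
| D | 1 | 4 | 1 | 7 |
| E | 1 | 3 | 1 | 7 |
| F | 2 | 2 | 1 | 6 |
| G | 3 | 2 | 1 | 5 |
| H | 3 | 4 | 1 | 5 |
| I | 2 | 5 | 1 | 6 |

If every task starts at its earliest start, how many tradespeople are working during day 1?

20

At early start, day 1 has: D, E, F, G, H, I.
Demand: 4 + 3 + 2 + 2 + 4 + 5 = 20.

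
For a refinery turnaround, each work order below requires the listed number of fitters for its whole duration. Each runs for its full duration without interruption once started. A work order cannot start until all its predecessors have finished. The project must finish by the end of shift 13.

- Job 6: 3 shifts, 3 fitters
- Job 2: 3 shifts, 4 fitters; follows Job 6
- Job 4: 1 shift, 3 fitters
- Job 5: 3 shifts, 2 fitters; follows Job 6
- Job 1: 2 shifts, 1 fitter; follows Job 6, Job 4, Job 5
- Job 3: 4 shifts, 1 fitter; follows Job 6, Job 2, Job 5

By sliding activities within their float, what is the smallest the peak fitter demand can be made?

4

Early-start (Job 6@1, Job 2@4, Job 4@1, Job 5@4, Job 1@7, Job 3@7) gives peak 6: s1:6  s2:3  s3:3  s4:6  s5:6  s6:6  s7:2  s8:2  s9:1  s10:1  s11:0  s12:0  s13:0.
Shift Job 4→10, Job 5→7, Job 1→11, Job 3→10.
Schedule Job 6@1, Job 2@4, Job 4@10, Job 5@7, Job 1@11, Job 3@10: s1:3  s2:3  s3:3  s4:4  s5:4  s6:4  s7:2  s8:2  s9:2  s10:4  s11:2  s12:2  s13:1 — peak 4.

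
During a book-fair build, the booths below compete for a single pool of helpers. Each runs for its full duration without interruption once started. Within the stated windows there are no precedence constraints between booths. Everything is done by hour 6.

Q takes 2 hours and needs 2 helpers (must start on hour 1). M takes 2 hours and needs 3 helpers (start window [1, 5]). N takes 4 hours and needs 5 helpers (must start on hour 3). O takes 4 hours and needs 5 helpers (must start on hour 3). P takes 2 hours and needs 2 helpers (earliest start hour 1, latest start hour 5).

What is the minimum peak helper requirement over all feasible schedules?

Schedule Q@1, M@1, N@3, O@3, P@1: h1:7  h2:7  h3:10  h4:10  h5:10  h6:10 — peak 10.

10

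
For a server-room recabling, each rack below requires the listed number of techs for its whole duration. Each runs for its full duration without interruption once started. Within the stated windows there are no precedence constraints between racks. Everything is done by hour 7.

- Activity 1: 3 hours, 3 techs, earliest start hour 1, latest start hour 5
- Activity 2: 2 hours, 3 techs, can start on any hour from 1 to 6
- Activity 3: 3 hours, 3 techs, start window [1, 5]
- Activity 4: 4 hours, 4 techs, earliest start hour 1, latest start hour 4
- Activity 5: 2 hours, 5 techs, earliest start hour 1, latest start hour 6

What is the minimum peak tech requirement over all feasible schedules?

Early-start (Activity 1@1, Activity 2@1, Activity 3@1, Activity 4@1, Activity 5@1) gives peak 18: h1:18  h2:18  h3:10  h4:4  h5:0  h6:0  h7:0.
Shift Activity 2→3, Activity 3→5, Activity 4→4.
Schedule Activity 1@1, Activity 2@3, Activity 3@5, Activity 4@4, Activity 5@1: h1:8  h2:8  h3:6  h4:7  h5:7  h6:7  h7:7 — peak 8.
Total tech-hours = 50 over 7 hours ⇒ peak ≥ ⌈50/7⌉ = 8, so 8 is optimal.

8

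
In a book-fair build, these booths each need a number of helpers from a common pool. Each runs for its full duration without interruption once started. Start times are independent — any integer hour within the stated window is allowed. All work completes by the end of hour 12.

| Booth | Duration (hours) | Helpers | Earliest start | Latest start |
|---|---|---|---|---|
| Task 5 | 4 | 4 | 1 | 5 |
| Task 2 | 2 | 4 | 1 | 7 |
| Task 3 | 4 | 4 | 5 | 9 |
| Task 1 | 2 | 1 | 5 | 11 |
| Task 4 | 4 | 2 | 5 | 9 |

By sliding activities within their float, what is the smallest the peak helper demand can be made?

6

Early-start (Task 5@1, Task 2@1, Task 3@5, Task 1@5, Task 4@5) gives peak 8: h1:8  h2:8  h3:4  h4:4  h5:7  h6:7  h7:6  h8:6  h9:0  h10:0  h11:0  h12:0.
Shift Task 2→5, Task 3→7, Task 4→7.
Schedule Task 5@1, Task 2@5, Task 3@7, Task 1@5, Task 4@7: h1:4  h2:4  h3:4  h4:4  h5:5  h6:5  h7:6  h8:6  h9:6  h10:6  h11:0  h12:0 — peak 6.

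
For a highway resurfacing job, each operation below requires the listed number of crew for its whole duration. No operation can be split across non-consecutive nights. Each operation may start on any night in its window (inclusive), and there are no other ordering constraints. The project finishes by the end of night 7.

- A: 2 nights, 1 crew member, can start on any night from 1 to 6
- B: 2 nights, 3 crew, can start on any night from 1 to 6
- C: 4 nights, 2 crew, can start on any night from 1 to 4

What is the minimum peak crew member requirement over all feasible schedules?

3

Early-start (A@1, B@1, C@1) gives peak 6: n1:6  n2:6  n3:2  n4:2  n5:0  n6:0  n7:0.
Shift B→5.
Schedule A@1, B@5, C@1: n1:3  n2:3  n3:2  n4:2  n5:3  n6:3  n7:0 — peak 3.
Total crew member-nights = 16 over 7 nights ⇒ peak ≥ ⌈16/7⌉ = 3, so 3 is optimal.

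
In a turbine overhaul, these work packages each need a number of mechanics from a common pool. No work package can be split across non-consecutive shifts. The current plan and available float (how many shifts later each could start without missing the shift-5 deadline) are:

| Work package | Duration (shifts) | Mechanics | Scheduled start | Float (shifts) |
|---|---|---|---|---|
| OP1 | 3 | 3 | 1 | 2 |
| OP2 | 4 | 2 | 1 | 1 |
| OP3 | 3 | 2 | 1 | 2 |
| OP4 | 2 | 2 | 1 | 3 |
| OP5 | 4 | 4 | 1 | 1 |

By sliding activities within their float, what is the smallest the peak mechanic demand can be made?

11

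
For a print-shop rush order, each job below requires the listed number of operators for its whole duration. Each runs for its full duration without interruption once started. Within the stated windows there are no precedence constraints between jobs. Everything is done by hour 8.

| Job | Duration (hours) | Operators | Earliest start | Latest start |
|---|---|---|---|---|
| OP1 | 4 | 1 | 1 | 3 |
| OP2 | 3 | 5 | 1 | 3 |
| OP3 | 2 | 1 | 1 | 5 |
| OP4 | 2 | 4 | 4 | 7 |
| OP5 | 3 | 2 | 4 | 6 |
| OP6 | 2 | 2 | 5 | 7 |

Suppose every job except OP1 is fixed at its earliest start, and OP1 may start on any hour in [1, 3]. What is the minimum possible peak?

OP1@1: h1:7  h2:7  h3:6  h4:7  h5:8  h6:4  h7:0  h8:0 → peak 8
OP1@2: h1:6  h2:7  h3:6  h4:7  h5:9  h6:4  h7:0  h8:0 → peak 9
OP1@3: h1:6  h2:6  h3:6  h4:7  h5:9  h6:5  h7:0  h8:0 → peak 9
Best is OP1@1, peak 8.

8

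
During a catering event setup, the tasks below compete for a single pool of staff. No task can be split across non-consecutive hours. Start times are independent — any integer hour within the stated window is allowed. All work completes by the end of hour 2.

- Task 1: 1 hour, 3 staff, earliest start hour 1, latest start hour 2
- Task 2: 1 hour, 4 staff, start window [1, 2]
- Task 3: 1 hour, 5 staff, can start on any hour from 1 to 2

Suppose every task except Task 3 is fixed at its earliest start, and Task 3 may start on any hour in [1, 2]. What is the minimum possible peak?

7

Task 3@1: h1:12  h2:0 → peak 12
Task 3@2: h1:7  h2:5 → peak 7
Best is Task 3@2, peak 7.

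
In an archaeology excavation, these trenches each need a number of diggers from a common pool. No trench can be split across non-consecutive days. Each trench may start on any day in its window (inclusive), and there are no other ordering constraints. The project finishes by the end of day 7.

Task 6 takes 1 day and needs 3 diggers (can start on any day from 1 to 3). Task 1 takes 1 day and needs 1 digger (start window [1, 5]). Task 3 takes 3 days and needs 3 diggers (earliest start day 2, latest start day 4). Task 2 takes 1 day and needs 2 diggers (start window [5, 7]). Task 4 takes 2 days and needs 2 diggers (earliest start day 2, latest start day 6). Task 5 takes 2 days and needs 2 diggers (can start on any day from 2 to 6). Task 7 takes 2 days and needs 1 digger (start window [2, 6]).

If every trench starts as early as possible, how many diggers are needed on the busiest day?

Early-start schedule: Task 6@1, Task 1@1, Task 3@2, Task 2@5, Task 4@2, Task 5@2, Task 7@2.
Load per day: day 1: 4, day 2: 8, day 3: 8, day 4: 3, day 5: 2, day 6: 0, day 7: 0.
Peak is 8.

8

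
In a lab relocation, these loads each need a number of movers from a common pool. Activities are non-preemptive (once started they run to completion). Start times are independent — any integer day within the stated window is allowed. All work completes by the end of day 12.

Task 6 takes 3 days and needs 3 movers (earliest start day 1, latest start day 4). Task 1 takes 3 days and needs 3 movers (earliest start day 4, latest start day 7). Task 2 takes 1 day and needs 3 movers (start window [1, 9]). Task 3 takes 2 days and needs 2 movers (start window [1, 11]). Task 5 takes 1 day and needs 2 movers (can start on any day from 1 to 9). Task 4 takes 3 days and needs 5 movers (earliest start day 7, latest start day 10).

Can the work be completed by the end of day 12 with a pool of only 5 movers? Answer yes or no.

Schedule Task 6@1, Task 1@4, Task 2@7, Task 3@1, Task 5@3, Task 4@8: d1:5  d2:5  d3:5  d4:3  d5:3  d6:3  d7:3  d8:5  d9:5  d10:5  d11:0  d12:0 — peak 5 ≤ 5.

yes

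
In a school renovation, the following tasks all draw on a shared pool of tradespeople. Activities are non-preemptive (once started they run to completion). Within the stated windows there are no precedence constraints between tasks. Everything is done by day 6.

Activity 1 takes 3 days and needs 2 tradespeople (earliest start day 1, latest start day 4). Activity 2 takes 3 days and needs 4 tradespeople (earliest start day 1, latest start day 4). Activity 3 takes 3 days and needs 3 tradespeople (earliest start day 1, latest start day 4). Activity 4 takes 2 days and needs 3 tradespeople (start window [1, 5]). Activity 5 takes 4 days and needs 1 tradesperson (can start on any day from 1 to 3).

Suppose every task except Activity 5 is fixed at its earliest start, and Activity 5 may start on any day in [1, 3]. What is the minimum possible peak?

Activity 5@1: d1:13  d2:13  d3:10  d4:1  d5:0  d6:0 → peak 13
Activity 5@2: d1:12  d2:13  d3:10  d4:1  d5:1  d6:0 → peak 13
Activity 5@3: d1:12  d2:12  d3:10  d4:1  d5:1  d6:1 → peak 12
Best is Activity 5@3, peak 12.

12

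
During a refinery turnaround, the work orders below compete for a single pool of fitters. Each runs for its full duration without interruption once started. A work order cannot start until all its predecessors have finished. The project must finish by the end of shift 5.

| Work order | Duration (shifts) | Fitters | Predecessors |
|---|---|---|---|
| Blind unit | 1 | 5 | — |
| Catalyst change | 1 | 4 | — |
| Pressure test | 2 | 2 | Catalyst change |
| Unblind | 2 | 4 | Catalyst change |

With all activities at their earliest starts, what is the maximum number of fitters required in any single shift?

Early-start schedule: Blind unit@1, Catalyst change@1, Pressure test@2, Unblind@2.
Load per shift: shift 1: 9, shift 2: 6, shift 3: 6, shift 4: 0, shift 5: 0.
Peak is 9.

9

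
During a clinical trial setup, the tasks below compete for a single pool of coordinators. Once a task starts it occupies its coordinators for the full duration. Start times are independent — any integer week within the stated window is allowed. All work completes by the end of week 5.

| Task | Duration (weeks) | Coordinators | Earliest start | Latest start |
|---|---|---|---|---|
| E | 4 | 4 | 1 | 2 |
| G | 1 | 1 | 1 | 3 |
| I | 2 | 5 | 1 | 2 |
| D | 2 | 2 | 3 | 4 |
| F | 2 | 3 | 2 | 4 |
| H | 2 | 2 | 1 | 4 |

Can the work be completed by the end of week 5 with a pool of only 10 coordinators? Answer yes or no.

The minimum achievable peak is 11; 10 < 11, so no feasible schedule stays within the cap.

no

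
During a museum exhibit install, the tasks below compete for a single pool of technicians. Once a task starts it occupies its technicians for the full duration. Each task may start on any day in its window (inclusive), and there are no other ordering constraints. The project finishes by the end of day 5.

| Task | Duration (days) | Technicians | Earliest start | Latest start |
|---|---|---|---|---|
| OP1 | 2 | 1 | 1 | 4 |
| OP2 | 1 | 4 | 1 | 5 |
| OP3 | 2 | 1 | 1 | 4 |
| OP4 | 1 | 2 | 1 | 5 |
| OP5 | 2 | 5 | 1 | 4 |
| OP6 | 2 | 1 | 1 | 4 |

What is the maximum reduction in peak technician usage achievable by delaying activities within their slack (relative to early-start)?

Early-start peak: d1:14  d2:8  d3:0  d4:0  d5:0 ⇒ 14.
Leveled (OP1@1, OP2@1, OP3@2, OP4@2, OP5@4, OP6@2): d1:5  d2:5  d3:2  d4:5  d5:5 ⇒ 5.
Reduction 14 − 5 = 9.

9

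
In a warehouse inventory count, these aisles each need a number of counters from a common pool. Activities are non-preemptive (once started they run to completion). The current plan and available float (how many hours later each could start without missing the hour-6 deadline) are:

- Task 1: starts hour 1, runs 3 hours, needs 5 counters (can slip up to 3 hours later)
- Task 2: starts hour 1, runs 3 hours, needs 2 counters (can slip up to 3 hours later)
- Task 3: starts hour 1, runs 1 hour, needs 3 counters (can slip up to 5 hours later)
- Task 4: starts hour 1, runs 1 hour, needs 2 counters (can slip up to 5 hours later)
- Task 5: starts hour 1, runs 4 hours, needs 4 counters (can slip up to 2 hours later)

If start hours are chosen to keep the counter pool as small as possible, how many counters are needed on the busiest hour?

9

Early-start (Task 1@1, Task 2@1, Task 3@1, Task 4@1, Task 5@1) gives peak 16: h1:16  h2:11  h3:11  h4:4  h5:0  h6:0.
Shift Task 2→4, Task 4→2, Task 5→3.
Schedule Task 1@1, Task 2@4, Task 3@1, Task 4@2, Task 5@3: h1:8  h2:7  h3:9  h4:6  h5:6  h6:6 — peak 9.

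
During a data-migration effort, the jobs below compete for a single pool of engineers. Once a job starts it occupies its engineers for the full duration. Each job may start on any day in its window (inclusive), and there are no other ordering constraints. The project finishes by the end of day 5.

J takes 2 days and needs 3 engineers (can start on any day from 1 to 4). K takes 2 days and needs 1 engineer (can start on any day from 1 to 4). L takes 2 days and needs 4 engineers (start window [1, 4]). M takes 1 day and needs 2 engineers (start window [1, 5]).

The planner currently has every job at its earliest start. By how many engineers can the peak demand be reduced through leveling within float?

Early-start peak: d1:10  d2:8  d3:0  d4:0  d5:0 ⇒ 10.
Leveled (J@1, K@1, L@3, M@5): d1:4  d2:4  d3:4  d4:4  d5:2 ⇒ 4.
Reduction 10 − 4 = 6.

6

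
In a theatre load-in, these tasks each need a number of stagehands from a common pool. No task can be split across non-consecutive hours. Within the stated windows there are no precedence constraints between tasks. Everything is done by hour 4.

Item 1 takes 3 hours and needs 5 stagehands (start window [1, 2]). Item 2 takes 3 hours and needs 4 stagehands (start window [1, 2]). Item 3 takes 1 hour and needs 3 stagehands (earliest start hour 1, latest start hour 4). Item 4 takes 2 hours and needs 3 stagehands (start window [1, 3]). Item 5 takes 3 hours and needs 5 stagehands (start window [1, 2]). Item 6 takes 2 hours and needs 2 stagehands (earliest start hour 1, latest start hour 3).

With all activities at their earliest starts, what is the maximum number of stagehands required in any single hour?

Early-start schedule: Item 1@1, Item 2@1, Item 3@1, Item 4@1, Item 5@1, Item 6@1.
Load per hour: hour 1: 22, hour 2: 19, hour 3: 14, hour 4: 0.
Peak is 22.

22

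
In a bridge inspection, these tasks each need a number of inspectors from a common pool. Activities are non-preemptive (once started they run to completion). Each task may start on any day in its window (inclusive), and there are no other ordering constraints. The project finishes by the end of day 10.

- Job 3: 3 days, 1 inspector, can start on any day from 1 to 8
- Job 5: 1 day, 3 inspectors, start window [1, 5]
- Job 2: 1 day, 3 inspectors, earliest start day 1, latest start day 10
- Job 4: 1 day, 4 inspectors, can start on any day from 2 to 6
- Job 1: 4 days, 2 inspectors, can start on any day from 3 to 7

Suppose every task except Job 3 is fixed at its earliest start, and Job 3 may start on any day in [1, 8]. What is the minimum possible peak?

Job 3@1: d1:7  d2:5  d3:3  d4:2  d5:2  d6:2  d7:0  d8:0  d9:0  d10:0 → peak 7
Job 3@2: d1:6  d2:5  d3:3  d4:3  d5:2  d6:2  d7:0  d8:0  d9:0  d10:0 → peak 6
Job 3@3: d1:6  d2:4  d3:3  d4:3  d5:3  d6:2  d7:0  d8:0  d9:0  d10:0 → peak 6
Job 3@4: d1:6  d2:4  d3:2  d4:3  d5:3  d6:3  d7:0  d8:0  d9:0  d10:0 → peak 6
Job 3@5: d1:6  d2:4  d3:2  d4:2  d5:3  d6:3  d7:1  d8:0  d9:0  d10:0 → peak 6
Job 3@6: d1:6  d2:4  d3:2  d4:2  d5:2  d6:3  d7:1  d8:1  d9:0  d10:0 → peak 6
Job 3@7: d1:6  d2:4  d3:2  d4:2  d5:2  d6:2  d7:1  d8:1  d9:1  d10:0 → peak 6
Job 3@8: d1:6  d2:4  d3:2  d4:2  d5:2  d6:2  d7:0  d8:1  d9:1  d10:1 → peak 6
Best is Job 3@2, peak 6.

6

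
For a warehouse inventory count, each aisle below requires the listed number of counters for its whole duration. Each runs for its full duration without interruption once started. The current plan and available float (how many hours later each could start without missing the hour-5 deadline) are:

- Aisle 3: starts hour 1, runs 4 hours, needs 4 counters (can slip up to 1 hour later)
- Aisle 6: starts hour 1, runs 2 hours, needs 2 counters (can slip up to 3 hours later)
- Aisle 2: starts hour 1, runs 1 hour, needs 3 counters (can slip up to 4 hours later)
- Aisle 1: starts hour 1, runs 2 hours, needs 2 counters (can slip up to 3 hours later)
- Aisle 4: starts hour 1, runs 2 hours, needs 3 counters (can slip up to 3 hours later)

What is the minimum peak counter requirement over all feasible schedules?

8

Early-start (Aisle 3@1, Aisle 6@1, Aisle 2@1, Aisle 1@1, Aisle 4@1) gives peak 14: h1:14  h2:11  h3:4  h4:4  h5:0.
Shift Aisle 2→3, Aisle 4→4.
Schedule Aisle 3@1, Aisle 6@1, Aisle 2@3, Aisle 1@1, Aisle 4@4: h1:8  h2:8  h3:7  h4:7  h5:3 — peak 8.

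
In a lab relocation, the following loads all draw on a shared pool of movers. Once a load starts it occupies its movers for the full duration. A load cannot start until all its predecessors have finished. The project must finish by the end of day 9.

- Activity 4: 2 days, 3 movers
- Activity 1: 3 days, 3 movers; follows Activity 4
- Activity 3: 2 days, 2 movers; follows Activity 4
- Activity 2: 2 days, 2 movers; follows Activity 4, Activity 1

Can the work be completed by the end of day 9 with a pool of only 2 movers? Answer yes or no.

no

Total mover-days = 23; over 9 days the average is 23/9 > 2, so some day must exceed 2.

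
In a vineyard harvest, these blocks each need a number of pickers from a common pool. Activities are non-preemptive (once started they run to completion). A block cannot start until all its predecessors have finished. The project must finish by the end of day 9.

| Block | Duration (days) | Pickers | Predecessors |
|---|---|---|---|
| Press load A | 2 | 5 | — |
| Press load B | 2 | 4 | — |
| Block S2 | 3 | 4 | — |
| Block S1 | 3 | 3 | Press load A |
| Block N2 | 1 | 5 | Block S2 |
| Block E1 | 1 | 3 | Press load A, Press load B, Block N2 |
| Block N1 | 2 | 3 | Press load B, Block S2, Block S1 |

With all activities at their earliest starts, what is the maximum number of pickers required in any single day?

Early-start schedule: Press load A@1, Press load B@1, Block S2@1, Block S1@3, Block N2@4, Block E1@5, Block N1@6.
Load per day: day 1: 13, day 2: 13, day 3: 7, day 4: 8, day 5: 6, day 6: 3, day 7: 3, day 8: 0, day 9: 0.
Peak is 13.

13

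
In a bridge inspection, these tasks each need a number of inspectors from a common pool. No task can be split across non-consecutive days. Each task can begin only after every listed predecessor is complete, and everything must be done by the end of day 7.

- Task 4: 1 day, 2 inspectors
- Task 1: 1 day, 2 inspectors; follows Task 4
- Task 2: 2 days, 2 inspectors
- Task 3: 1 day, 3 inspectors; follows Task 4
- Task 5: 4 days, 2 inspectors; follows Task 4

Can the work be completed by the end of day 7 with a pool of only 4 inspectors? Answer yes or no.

yes

Schedule Task 4@1, Task 1@2, Task 2@1, Task 3@3, Task 5@4: d1:4  d2:4  d3:3  d4:2  d5:2  d6:2  d7:2 — peak 4 ≤ 4.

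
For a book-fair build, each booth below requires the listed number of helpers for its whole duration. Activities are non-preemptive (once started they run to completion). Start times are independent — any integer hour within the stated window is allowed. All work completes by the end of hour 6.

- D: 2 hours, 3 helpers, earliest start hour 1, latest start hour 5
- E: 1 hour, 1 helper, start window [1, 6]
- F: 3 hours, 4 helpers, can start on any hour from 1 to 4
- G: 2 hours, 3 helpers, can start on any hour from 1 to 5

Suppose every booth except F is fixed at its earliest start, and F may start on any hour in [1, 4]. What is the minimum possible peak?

7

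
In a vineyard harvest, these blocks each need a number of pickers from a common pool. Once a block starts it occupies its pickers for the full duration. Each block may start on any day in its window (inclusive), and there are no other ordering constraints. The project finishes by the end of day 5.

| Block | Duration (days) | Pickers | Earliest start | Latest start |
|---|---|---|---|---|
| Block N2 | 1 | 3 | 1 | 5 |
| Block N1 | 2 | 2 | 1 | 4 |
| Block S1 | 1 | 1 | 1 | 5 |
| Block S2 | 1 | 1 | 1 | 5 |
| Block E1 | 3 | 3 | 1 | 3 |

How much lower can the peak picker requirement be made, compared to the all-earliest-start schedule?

5

Early-start peak: d1:10  d2:5  d3:3  d4:0  d5:0 ⇒ 10.
Leveled (Block N2@1, Block N1@1, Block S1@2, Block S2@2, Block E1@3): d1:5  d2:4  d3:3  d4:3  d5:3 ⇒ 5.
Reduction 10 − 5 = 5.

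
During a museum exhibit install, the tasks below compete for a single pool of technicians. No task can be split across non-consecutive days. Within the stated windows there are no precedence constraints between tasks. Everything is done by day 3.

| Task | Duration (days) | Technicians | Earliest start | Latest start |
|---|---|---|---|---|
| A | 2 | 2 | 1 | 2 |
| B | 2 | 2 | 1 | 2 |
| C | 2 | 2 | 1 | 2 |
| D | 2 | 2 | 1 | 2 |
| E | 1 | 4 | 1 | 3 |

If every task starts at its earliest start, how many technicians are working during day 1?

12

At early start, day 1 has: A, B, C, D, E.
Demand: 2 + 2 + 2 + 2 + 4 = 12.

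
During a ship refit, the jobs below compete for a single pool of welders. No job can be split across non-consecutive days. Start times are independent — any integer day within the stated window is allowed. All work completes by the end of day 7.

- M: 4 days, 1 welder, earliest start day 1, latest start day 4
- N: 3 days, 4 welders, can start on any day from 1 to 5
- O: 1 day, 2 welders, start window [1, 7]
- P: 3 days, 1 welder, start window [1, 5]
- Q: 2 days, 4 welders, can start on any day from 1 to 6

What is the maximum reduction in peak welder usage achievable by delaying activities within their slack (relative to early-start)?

Early-start peak: d1:12  d2:10  d3:6  d4:1  d5:0  d6:0  d7:0 ⇒ 12.
Leveled (M@1, N@1, O@4, P@4, Q@5): d1:5  d2:5  d3:5  d4:4  d5:5  d6:5  d7:0 ⇒ 5.
Reduction 12 − 5 = 7.

7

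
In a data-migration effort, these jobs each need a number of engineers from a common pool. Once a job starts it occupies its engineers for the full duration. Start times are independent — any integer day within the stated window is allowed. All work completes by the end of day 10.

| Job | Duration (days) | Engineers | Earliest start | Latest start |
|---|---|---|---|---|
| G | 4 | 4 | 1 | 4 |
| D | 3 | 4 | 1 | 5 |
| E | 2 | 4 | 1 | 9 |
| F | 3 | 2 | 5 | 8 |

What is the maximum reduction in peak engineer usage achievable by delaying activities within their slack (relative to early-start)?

6

Early-start peak: d1:12  d2:12  d3:8  d4:4  d5:2  d6:2  d7:2  d8:0  d9:0  d10:0 ⇒ 12.
Leveled (G@1, D@5, E@8, F@5): d1:4  d2:4  d3:4  d4:4  d5:6  d6:6  d7:6  d8:4  d9:4  d10:0 ⇒ 6.
Reduction 12 − 6 = 6.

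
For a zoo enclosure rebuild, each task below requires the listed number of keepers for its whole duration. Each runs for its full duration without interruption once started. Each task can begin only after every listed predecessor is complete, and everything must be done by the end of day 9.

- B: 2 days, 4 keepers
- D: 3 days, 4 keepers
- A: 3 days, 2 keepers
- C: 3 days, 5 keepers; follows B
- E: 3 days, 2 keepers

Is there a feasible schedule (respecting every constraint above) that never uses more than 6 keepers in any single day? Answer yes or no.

Schedule B@1, D@3, A@1, C@7, E@4: d1:6  d2:6  d3:6  d4:6  d5:6  d6:2  d7:5  d8:5  d9:5 — peak 6 ≤ 6.

yes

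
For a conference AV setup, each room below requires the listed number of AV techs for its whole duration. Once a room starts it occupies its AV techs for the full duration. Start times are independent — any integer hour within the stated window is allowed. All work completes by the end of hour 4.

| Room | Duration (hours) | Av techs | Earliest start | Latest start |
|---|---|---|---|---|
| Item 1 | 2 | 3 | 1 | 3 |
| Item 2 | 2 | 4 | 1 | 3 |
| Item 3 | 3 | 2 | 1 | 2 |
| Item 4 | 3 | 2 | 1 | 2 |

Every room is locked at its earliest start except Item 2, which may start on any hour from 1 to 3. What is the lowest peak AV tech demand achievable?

Item 2@1: h1:11  h2:11  h3:4  h4:0 → peak 11
Item 2@2: h1:7  h2:11  h3:8  h4:0 → peak 11
Item 2@3: h1:7  h2:7  h3:8  h4:4 → peak 8
Best is Item 2@3, peak 8.

8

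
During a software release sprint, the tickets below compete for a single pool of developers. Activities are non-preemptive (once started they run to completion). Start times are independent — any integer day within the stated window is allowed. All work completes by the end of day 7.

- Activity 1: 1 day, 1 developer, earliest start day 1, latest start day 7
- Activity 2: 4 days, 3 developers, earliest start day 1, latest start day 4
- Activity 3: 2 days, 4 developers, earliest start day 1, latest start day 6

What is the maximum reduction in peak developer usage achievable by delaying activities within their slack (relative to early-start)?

4

Early-start peak: d1:8  d2:7  d3:3  d4:3  d5:0  d6:0  d7:0 ⇒ 8.
Leveled (Activity 1@1, Activity 2@1, Activity 3@5): d1:4  d2:3  d3:3  d4:3  d5:4  d6:4  d7:0 ⇒ 4.
Reduction 8 − 4 = 4.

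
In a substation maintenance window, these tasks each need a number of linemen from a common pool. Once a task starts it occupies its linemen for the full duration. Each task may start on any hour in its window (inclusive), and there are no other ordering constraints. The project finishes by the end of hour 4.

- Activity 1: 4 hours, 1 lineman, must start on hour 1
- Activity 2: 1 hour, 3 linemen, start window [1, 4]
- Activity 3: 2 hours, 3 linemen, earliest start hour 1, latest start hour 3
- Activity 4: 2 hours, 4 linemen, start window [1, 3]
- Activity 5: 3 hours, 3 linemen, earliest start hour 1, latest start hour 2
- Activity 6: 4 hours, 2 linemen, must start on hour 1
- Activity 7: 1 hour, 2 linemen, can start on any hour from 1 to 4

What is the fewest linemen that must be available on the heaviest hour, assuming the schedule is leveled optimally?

Early-start (Activity 1@1, Activity 2@1, Activity 3@1, Activity 4@1, Activity 5@1, Activity 6@1, Activity 7@1) gives peak 18: h1:18  h2:13  h3:6  h4:3.
Shift Activity 4→3, Activity 5→2.
Schedule Activity 1@1, Activity 2@1, Activity 3@1, Activity 4@3, Activity 5@2, Activity 6@1, Activity 7@1: h1:11  h2:9  h3:10  h4:10 — peak 11.

11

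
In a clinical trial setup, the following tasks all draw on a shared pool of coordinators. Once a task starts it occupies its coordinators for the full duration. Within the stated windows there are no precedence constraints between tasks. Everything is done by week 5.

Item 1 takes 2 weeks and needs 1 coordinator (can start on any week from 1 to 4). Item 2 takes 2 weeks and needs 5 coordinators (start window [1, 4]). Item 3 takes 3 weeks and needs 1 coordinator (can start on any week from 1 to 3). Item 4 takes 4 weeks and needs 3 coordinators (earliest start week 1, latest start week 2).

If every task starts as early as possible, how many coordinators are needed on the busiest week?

Early-start schedule: Item 1@1, Item 2@1, Item 3@1, Item 4@1.
Load per week: week 1: 10, week 2: 10, week 3: 4, week 4: 3, week 5: 0.
Peak is 10.

10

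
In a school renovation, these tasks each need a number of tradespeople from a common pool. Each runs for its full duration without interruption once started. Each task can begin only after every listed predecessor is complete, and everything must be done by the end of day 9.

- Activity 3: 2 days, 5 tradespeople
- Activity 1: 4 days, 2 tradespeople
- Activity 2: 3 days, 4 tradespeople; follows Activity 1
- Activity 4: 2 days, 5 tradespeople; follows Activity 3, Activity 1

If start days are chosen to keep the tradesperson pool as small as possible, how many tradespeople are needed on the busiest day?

Early-start (Activity 3@1, Activity 1@1, Activity 2@5, Activity 4@5) gives peak 9: d1:7  d2:7  d3:2  d4:2  d5:9  d6:9  d7:4  d8:0  d9:0.
Shift Activity 4→8.
Schedule Activity 3@1, Activity 1@1, Activity 2@5, Activity 4@8: d1:7  d2:7  d3:2  d4:2  d5:4  d6:4  d7:4  d8:5  d9:5 — peak 7.

7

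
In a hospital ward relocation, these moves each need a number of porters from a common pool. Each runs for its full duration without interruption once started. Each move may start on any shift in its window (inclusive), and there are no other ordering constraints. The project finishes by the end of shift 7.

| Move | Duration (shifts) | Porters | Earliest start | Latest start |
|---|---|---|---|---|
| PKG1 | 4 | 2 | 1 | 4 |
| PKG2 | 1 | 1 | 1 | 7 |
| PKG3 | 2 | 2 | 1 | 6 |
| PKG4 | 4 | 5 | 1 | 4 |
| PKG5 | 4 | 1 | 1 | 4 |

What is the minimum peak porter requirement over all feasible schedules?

Early-start (PKG1@1, PKG2@1, PKG3@1, PKG4@1, PKG5@1) gives peak 11: s1:11  s2:10  s3:8  s4:8  s5:0  s6:0  s7:0.
Shift PKG4→3.
Schedule PKG1@1, PKG2@1, PKG3@1, PKG4@3, PKG5@1: s1:6  s2:5  s3:8  s4:8  s5:5  s6:5  s7:0 — peak 8.

8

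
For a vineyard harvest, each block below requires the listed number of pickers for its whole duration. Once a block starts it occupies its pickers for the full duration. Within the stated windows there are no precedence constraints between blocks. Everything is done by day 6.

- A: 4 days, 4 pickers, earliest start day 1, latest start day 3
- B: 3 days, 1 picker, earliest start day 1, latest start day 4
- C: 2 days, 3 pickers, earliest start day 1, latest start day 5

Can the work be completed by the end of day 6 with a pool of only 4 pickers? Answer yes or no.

Total picker-days = 25; over 6 days the average is 25/6 > 4, so some day must exceed 4.

no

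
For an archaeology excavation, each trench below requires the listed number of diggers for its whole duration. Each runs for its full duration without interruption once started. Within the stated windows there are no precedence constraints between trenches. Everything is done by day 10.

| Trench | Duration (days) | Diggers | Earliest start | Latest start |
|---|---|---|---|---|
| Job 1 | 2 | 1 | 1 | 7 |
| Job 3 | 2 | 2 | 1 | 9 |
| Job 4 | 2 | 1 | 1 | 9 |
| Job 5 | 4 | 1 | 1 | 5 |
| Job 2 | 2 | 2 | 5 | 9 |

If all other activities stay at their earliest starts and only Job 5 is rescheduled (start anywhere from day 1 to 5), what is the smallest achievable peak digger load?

Job 5@1: d1:5  d2:5  d3:1  d4:1  d5:2  d6:2  d7:0  d8:0  d9:0  d10:0 → peak 5
Job 5@2: d1:4  d2:5  d3:1  d4:1  d5:3  d6:2  d7:0  d8:0  d9:0  d10:0 → peak 5
Job 5@3: d1:4  d2:4  d3:1  d4:1  d5:3  d6:3  d7:0  d8:0  d9:0  d10:0 → peak 4
Job 5@4: d1:4  d2:4  d3:0  d4:1  d5:3  d6:3  d7:1  d8:0  d9:0  d10:0 → peak 4
Job 5@5: d1:4  d2:4  d3:0  d4:0  d5:3  d6:3  d7:1  d8:1  d9:0  d10:0 → peak 4
Best is Job 5@3, peak 4.

4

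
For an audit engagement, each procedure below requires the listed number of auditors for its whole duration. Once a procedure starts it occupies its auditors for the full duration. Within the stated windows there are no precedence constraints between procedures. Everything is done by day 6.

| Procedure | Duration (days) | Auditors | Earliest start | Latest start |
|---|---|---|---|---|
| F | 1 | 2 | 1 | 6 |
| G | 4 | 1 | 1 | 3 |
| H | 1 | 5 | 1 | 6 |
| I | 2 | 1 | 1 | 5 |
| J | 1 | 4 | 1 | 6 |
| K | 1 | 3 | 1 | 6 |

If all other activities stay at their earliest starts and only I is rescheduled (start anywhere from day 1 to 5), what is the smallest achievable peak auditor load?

I@1: d1:16  d2:2  d3:1  d4:1  d5:0  d6:0 → peak 16
I@2: d1:15  d2:2  d3:2  d4:1  d5:0  d6:0 → peak 15
I@3: d1:15  d2:1  d3:2  d4:2  d5:0  d6:0 → peak 15
I@4: d1:15  d2:1  d3:1  d4:2  d5:1  d6:0 → peak 15
I@5: d1:15  d2:1  d3:1  d4:1  d5:1  d6:1 → peak 15
Best is I@2, peak 15.

15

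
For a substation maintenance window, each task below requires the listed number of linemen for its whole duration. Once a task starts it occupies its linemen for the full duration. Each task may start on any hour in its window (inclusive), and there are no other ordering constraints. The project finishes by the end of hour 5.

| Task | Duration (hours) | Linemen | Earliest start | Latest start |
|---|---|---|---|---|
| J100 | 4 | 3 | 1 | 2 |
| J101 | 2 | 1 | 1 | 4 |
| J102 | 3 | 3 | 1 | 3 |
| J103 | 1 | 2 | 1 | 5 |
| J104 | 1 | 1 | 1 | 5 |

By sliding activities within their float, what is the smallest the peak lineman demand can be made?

Early-start (J100@1, J101@1, J102@1, J103@1, J104@1) gives peak 10: h1:10  h2:7  h3:6  h4:3  h5:0.
Shift J102→3, J104→2.
Schedule J100@1, J101@1, J102@3, J103@1, J104@2: h1:6  h2:5  h3:6  h4:6  h5:3 — peak 6.
Total lineman-hours = 26 over 5 hours ⇒ peak ≥ ⌈26/5⌉ = 6, so 6 is optimal.

6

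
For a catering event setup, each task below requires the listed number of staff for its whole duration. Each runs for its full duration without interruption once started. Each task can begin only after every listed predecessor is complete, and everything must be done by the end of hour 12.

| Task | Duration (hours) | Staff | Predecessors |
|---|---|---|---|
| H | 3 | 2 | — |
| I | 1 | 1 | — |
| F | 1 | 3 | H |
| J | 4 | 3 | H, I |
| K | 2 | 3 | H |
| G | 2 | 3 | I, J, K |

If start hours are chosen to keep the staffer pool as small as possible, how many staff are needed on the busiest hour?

3

Early-start (H@1, I@1, F@4, J@4, K@4, G@8) gives peak 9: h1:3  h2:2  h3:2  h4:9  h5:6  h6:3  h7:3  h8:3  h9:3  h10:0  h11:0  h12:0.
Shift J→5, K→9, G→11.
Schedule H@1, I@1, F@4, J@5, K@9, G@11: h1:3  h2:2  h3:2  h4:3  h5:3  h6:3  h7:3  h8:3  h9:3  h10:3  h11:3  h12:3 — peak 3.
Total staffer-hours = 34 over 12 hours ⇒ peak ≥ ⌈34/12⌉ = 3, so 3 is optimal.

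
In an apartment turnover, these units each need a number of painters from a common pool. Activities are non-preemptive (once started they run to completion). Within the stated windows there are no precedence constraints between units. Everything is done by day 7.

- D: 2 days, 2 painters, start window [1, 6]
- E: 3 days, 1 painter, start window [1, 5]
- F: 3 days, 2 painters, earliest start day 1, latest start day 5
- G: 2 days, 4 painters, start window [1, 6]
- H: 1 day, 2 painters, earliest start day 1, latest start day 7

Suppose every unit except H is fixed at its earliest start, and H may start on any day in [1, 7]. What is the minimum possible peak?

9

H@1: d1:11  d2:9  d3:3  d4:0  d5:0  d6:0  d7:0 → peak 11
H@2: d1:9  d2:11  d3:3  d4:0  d5:0  d6:0  d7:0 → peak 11
H@3: d1:9  d2:9  d3:5  d4:0  d5:0  d6:0  d7:0 → peak 9
H@4: d1:9  d2:9  d3:3  d4:2  d5:0  d6:0  d7:0 → peak 9
H@5: d1:9  d2:9  d3:3  d4:0  d5:2  d6:0  d7:0 → peak 9
H@6: d1:9  d2:9  d3:3  d4:0  d5:0  d6:2  d7:0 → peak 9
H@7: d1:9  d2:9  d3:3  d4:0  d5:0  d6:0  d7:2 → peak 9
Best is H@3, peak 9.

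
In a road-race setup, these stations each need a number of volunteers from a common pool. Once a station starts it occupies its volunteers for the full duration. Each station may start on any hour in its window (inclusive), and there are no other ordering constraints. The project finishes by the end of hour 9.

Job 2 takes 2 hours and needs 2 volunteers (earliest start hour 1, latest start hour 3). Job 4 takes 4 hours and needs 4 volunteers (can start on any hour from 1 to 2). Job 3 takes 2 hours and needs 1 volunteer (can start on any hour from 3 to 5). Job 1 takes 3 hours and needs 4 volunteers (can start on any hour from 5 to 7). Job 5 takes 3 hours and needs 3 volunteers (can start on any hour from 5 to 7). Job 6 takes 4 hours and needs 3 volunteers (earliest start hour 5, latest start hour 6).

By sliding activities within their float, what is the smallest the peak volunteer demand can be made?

10

Schedule Job 2@1, Job 4@1, Job 3@3, Job 1@5, Job 5@5, Job 6@5: h1:6  h2:6  h3:5  h4:5  h5:10  h6:10  h7:10  h8:3  h9:0 — peak 10.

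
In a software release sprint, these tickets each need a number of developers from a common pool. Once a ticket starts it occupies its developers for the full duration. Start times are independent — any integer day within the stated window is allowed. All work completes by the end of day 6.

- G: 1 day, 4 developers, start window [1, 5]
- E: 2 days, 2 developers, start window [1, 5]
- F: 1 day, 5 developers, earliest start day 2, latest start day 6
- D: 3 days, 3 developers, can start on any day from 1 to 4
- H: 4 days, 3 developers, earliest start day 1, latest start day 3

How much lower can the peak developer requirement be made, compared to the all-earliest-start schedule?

Early-start peak: d1:12  d2:13  d3:6  d4:3  d5:0  d6:0 ⇒ 13.
Leveled (G@1, E@1, F@6, D@3, H@2): d1:6  d2:5  d3:6  d4:6  d5:6  d6:5 ⇒ 6.
Reduction 13 − 6 = 7.

7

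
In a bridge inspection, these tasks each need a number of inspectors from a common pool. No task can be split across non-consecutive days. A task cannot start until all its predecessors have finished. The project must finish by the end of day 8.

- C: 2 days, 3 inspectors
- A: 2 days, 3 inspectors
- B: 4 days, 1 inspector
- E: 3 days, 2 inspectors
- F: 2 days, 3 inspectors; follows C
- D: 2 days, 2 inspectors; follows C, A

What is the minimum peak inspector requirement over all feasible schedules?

5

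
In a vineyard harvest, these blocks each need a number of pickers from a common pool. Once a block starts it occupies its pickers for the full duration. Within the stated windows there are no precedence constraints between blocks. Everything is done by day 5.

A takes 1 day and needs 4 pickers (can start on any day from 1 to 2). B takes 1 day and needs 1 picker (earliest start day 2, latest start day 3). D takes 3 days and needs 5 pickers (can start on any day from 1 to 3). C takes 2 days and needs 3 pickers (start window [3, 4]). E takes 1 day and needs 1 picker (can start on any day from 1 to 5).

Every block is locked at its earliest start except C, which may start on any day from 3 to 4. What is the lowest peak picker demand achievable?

10

C@3: d1:10  d2:6  d3:8  d4:3  d5:0 → peak 10
C@4: d1:10  d2:6  d3:5  d4:3  d5:3 → peak 10
Best is C@3, peak 10.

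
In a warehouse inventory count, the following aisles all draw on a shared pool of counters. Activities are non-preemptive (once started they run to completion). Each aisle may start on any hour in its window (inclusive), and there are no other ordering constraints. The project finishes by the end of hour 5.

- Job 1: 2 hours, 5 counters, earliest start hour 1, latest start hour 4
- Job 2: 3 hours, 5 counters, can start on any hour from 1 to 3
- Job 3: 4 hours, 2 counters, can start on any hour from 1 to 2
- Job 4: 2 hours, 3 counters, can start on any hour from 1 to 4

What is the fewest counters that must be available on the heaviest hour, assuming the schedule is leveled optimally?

10

Early-start (Job 1@1, Job 2@1, Job 3@1, Job 4@1) gives peak 15: h1:15  h2:15  h3:7  h4:2  h5:0.
Shift Job 2→3.
Schedule Job 1@1, Job 2@3, Job 3@1, Job 4@1: h1:10  h2:10  h3:7  h4:7  h5:5 — peak 10.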